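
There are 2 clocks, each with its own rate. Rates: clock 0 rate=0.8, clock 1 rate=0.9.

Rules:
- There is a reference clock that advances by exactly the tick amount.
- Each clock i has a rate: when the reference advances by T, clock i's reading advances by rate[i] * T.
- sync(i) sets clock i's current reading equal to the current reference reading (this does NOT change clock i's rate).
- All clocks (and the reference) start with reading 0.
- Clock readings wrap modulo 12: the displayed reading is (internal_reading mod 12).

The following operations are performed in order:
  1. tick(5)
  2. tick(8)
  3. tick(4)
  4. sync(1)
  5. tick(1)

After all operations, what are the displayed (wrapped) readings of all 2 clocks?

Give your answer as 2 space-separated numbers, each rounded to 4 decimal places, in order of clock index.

After op 1 tick(5): ref=5.0000 raw=[4.0000 4.5000]
After op 2 tick(8): ref=13.0000 raw=[10.4000 11.7000]
After op 3 tick(4): ref=17.0000 raw=[13.6000 15.3000]
After op 4 sync(1): ref=17.0000 raw=[13.6000 17.0000]
After op 5 tick(1): ref=18.0000 raw=[14.4000 17.9000]
Wrap final raw readings (mod 12): 14.4000 mod 12 = 2.4000; 17.9000 mod 12 = 5.9000

Answer: 2.4000 5.9000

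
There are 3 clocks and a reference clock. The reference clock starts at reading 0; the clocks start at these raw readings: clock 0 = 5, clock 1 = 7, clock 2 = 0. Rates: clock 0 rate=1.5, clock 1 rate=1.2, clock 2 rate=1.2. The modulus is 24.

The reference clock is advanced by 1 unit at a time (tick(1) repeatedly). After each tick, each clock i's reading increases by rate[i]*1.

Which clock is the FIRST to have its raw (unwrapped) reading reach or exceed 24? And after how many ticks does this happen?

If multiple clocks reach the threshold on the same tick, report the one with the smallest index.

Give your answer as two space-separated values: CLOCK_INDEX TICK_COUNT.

clock 0: start=5, rate=1.5, needs 24-5 = 19; ticks = ceil(19/1.5) = ceil(12.6667) = 13; reading at tick 13 = 5 + 1.5*13 = 24.5000
clock 1: start=7, rate=1.2, needs 24-7 = 17; ticks = ceil(17/1.2) = ceil(14.1667) = 15; reading at tick 15 = 7 + 1.2*15 = 25.0000
clock 2: start=0, rate=1.2, needs 24-0 = 24; ticks = ceil(24/1.2) = ceil(20.0000) = 20; reading at tick 20 = 0 + 1.2*20 = 24.0000
Minimum tick count = 13; winners = [0]; smallest index = 0

Answer: 0 13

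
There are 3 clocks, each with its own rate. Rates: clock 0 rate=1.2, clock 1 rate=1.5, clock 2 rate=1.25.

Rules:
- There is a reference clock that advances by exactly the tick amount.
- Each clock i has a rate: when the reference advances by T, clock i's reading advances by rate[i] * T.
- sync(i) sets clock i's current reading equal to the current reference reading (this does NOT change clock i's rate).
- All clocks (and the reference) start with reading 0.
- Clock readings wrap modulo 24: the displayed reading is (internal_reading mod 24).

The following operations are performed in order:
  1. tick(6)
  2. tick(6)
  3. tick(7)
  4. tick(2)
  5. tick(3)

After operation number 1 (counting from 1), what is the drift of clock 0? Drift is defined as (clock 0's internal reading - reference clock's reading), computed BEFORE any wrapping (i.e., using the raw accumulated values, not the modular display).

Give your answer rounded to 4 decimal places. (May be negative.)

Answer: 1.2000

Derivation:
After op 1 tick(6): ref=6.0000 raw=[7.2000 9.0000 7.5000]
Drift of clock 0 after op 1: 7.2000 - 6.0000 = 1.2000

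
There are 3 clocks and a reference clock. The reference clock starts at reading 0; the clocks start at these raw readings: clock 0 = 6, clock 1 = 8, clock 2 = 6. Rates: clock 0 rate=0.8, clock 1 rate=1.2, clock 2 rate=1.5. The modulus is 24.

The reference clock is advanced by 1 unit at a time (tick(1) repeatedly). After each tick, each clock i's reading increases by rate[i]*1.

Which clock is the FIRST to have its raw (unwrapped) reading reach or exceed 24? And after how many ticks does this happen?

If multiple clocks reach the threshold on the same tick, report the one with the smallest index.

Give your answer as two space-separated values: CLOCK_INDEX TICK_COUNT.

clock 0: start=6, rate=0.8, needs 24-6 = 18; ticks = ceil(18/0.8) = ceil(22.5000) = 23; reading at tick 23 = 6 + 0.8*23 = 24.4000
clock 1: start=8, rate=1.2, needs 24-8 = 16; ticks = ceil(16/1.2) = ceil(13.3333) = 14; reading at tick 14 = 8 + 1.2*14 = 24.8000
clock 2: start=6, rate=1.5, needs 24-6 = 18; ticks = ceil(18/1.5) = ceil(12.0000) = 12; reading at tick 12 = 6 + 1.5*12 = 24.0000
Minimum tick count = 12; winners = [2]; smallest index = 2

Answer: 2 12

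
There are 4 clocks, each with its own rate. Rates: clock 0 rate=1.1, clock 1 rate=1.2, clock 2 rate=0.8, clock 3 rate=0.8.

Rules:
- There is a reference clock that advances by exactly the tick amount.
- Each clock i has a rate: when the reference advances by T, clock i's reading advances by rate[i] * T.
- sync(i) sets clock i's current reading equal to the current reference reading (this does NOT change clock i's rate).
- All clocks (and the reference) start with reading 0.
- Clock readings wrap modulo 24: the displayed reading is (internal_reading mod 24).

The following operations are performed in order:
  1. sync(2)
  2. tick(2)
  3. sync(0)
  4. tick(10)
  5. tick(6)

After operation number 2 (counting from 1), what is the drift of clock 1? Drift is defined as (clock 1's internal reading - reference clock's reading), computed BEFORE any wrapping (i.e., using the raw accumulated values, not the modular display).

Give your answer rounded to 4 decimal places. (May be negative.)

Answer: 0.4000

Derivation:
After op 1 sync(2): ref=0.0000 raw=[0.0000 0.0000 0.0000 0.0000]
After op 2 tick(2): ref=2.0000 raw=[2.2000 2.4000 1.6000 1.6000]
Drift of clock 1 after op 2: 2.4000 - 2.0000 = 0.4000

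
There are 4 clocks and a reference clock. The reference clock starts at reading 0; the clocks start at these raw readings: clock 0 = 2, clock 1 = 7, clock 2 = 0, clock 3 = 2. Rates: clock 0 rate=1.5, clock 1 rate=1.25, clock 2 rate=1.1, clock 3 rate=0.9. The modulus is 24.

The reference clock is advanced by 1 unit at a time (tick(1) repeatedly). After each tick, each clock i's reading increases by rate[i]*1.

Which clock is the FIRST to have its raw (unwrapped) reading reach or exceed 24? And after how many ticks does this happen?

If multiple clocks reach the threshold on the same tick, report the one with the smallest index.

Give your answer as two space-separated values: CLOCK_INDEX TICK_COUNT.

clock 0: start=2, rate=1.5, needs 24-2 = 22; ticks = ceil(22/1.5) = ceil(14.6667) = 15; reading at tick 15 = 2 + 1.5*15 = 24.5000
clock 1: start=7, rate=1.25, needs 24-7 = 17; ticks = ceil(17/1.25) = ceil(13.6000) = 14; reading at tick 14 = 7 + 1.25*14 = 24.5000
clock 2: start=0, rate=1.1, needs 24-0 = 24; ticks = ceil(24/1.1) = ceil(21.8182) = 22; reading at tick 22 = 0 + 1.1*22 = 24.2000
clock 3: start=2, rate=0.9, needs 24-2 = 22; ticks = ceil(22/0.9) = ceil(24.4444) = 25; reading at tick 25 = 2 + 0.9*25 = 24.5000
Minimum tick count = 14; winners = [1]; smallest index = 1

Answer: 1 14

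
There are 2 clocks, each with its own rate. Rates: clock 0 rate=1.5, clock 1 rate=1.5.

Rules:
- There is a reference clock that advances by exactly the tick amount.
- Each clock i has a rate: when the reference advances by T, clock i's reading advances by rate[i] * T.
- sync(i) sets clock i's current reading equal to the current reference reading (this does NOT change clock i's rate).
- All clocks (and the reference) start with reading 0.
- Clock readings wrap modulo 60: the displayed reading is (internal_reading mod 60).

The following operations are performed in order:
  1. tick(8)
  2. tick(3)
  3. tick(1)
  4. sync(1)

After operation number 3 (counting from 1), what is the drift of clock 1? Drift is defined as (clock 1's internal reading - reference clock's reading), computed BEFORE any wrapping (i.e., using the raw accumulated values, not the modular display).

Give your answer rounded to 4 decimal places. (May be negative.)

After op 1 tick(8): ref=8.0000 raw=[12.0000 12.0000]
After op 2 tick(3): ref=11.0000 raw=[16.5000 16.5000]
After op 3 tick(1): ref=12.0000 raw=[18.0000 18.0000]
Drift of clock 1 after op 3: 18.0000 - 12.0000 = 6.0000

Answer: 6.0000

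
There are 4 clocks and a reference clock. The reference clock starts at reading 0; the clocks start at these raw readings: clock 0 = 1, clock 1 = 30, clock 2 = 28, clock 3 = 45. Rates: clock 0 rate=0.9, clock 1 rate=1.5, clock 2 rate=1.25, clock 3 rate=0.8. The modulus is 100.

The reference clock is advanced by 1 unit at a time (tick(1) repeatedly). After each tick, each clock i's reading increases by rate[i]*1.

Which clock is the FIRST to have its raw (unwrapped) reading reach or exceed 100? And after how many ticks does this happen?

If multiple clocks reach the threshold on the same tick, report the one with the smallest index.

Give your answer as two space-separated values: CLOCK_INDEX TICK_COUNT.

clock 0: start=1, rate=0.9, needs 100-1 = 99; ticks = ceil(99/0.9) = ceil(110.0000) = 110; reading at tick 110 = 1 + 0.9*110 = 100.0000
clock 1: start=30, rate=1.5, needs 100-30 = 70; ticks = ceil(70/1.5) = ceil(46.6667) = 47; reading at tick 47 = 30 + 1.5*47 = 100.5000
clock 2: start=28, rate=1.25, needs 100-28 = 72; ticks = ceil(72/1.25) = ceil(57.6000) = 58; reading at tick 58 = 28 + 1.25*58 = 100.5000
clock 3: start=45, rate=0.8, needs 100-45 = 55; ticks = ceil(55/0.8) = ceil(68.7500) = 69; reading at tick 69 = 45 + 0.8*69 = 100.2000
Minimum tick count = 47; winners = [1]; smallest index = 1

Answer: 1 47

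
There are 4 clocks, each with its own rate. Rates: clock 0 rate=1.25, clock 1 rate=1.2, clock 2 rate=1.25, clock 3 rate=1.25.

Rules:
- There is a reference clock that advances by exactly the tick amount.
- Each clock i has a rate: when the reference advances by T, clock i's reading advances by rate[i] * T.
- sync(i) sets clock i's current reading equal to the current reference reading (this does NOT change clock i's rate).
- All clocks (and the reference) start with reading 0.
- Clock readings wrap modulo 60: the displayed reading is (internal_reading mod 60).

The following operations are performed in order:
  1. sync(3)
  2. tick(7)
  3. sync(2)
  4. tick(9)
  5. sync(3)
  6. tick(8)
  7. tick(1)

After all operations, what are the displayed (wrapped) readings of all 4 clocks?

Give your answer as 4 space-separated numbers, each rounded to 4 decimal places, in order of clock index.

Answer: 31.2500 30.0000 29.5000 27.2500

Derivation:
After op 1 sync(3): ref=0.0000 raw=[0.0000 0.0000 0.0000 0.0000]
After op 2 tick(7): ref=7.0000 raw=[8.7500 8.4000 8.7500 8.7500]
After op 3 sync(2): ref=7.0000 raw=[8.7500 8.4000 7.0000 8.7500]
After op 4 tick(9): ref=16.0000 raw=[20.0000 19.2000 18.2500 20.0000]
After op 5 sync(3): ref=16.0000 raw=[20.0000 19.2000 18.2500 16.0000]
After op 6 tick(8): ref=24.0000 raw=[30.0000 28.8000 28.2500 26.0000]
After op 7 tick(1): ref=25.0000 raw=[31.2500 30.0000 29.5000 27.2500]
Wrap final raw readings (mod 60): 31.2500 mod 60 = 31.2500; 30.0000 mod 60 = 30.0000; 29.5000 mod 60 = 29.5000; 27.2500 mod 60 = 27.2500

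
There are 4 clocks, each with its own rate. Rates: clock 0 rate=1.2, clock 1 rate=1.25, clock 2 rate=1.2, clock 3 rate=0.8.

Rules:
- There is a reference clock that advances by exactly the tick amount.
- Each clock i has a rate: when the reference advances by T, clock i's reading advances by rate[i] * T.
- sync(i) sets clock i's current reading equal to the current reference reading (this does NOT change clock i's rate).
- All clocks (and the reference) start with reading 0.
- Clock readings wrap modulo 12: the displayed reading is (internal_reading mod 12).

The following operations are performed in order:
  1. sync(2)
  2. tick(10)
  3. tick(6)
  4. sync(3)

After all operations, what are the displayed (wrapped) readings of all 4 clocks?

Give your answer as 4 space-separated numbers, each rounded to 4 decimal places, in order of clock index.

After op 1 sync(2): ref=0.0000 raw=[0.0000 0.0000 0.0000 0.0000]
After op 2 tick(10): ref=10.0000 raw=[12.0000 12.5000 12.0000 8.0000]
After op 3 tick(6): ref=16.0000 raw=[19.2000 20.0000 19.2000 12.8000]
After op 4 sync(3): ref=16.0000 raw=[19.2000 20.0000 19.2000 16.0000]
Wrap final raw readings (mod 12): 19.2000 mod 12 = 7.2000; 20.0000 mod 12 = 8.0000; 19.2000 mod 12 = 7.2000; 16.0000 mod 12 = 4.0000

Answer: 7.2000 8.0000 7.2000 4.0000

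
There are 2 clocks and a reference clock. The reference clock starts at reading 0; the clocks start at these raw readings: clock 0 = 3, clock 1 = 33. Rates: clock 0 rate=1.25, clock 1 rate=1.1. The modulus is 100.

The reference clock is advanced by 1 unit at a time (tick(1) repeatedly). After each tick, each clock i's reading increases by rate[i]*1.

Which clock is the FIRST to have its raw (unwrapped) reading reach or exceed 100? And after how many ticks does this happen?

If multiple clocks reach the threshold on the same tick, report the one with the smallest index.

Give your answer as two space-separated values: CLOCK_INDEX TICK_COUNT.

clock 0: start=3, rate=1.25, needs 100-3 = 97; ticks = ceil(97/1.25) = ceil(77.6000) = 78; reading at tick 78 = 3 + 1.25*78 = 100.5000
clock 1: start=33, rate=1.1, needs 100-33 = 67; ticks = ceil(67/1.1) = ceil(60.9091) = 61; reading at tick 61 = 33 + 1.1*61 = 100.1000
Minimum tick count = 61; winners = [1]; smallest index = 1

Answer: 1 61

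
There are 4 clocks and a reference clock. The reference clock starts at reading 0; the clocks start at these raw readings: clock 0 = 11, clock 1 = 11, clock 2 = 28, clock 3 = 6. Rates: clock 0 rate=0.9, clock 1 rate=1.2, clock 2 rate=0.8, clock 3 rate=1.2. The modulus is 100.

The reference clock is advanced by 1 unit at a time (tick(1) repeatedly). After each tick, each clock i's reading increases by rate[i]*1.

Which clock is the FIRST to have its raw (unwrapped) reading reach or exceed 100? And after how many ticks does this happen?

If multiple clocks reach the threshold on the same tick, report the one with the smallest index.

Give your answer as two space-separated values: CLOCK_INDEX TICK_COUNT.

clock 0: start=11, rate=0.9, needs 100-11 = 89; ticks = ceil(89/0.9) = ceil(98.8889) = 99; reading at tick 99 = 11 + 0.9*99 = 100.1000
clock 1: start=11, rate=1.2, needs 100-11 = 89; ticks = ceil(89/1.2) = ceil(74.1667) = 75; reading at tick 75 = 11 + 1.2*75 = 101.0000
clock 2: start=28, rate=0.8, needs 100-28 = 72; ticks = ceil(72/0.8) = ceil(90.0000) = 90; reading at tick 90 = 28 + 0.8*90 = 100.0000
clock 3: start=6, rate=1.2, needs 100-6 = 94; ticks = ceil(94/1.2) = ceil(78.3333) = 79; reading at tick 79 = 6 + 1.2*79 = 100.8000
Minimum tick count = 75; winners = [1]; smallest index = 1

Answer: 1 75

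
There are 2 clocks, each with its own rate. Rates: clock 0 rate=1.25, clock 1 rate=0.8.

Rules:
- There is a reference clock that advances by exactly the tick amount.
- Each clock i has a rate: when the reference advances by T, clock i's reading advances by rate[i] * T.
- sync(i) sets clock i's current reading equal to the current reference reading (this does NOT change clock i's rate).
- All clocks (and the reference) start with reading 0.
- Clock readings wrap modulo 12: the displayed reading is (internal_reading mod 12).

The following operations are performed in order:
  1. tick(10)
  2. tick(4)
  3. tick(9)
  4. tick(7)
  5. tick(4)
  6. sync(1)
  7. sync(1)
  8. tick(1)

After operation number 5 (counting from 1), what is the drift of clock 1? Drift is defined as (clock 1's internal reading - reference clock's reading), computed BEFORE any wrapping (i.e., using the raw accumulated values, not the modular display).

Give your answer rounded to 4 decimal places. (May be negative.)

After op 1 tick(10): ref=10.0000 raw=[12.5000 8.0000]
After op 2 tick(4): ref=14.0000 raw=[17.5000 11.2000]
After op 3 tick(9): ref=23.0000 raw=[28.7500 18.4000]
After op 4 tick(7): ref=30.0000 raw=[37.5000 24.0000]
After op 5 tick(4): ref=34.0000 raw=[42.5000 27.2000]
Drift of clock 1 after op 5: 27.2000 - 34.0000 = -6.8000

Answer: -6.8000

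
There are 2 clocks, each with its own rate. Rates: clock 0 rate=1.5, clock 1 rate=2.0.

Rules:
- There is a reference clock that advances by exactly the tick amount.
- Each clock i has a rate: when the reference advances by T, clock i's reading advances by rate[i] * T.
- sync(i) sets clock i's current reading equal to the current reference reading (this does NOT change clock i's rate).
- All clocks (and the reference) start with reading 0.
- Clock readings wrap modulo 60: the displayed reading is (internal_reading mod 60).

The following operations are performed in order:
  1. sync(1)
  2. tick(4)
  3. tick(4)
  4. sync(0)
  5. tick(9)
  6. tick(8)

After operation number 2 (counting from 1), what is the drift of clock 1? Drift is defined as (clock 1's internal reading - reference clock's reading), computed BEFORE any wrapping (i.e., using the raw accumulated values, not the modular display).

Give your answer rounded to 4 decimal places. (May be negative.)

Answer: 4.0000

Derivation:
After op 1 sync(1): ref=0.0000 raw=[0.0000 0.0000]
After op 2 tick(4): ref=4.0000 raw=[6.0000 8.0000]
Drift of clock 1 after op 2: 8.0000 - 4.0000 = 4.0000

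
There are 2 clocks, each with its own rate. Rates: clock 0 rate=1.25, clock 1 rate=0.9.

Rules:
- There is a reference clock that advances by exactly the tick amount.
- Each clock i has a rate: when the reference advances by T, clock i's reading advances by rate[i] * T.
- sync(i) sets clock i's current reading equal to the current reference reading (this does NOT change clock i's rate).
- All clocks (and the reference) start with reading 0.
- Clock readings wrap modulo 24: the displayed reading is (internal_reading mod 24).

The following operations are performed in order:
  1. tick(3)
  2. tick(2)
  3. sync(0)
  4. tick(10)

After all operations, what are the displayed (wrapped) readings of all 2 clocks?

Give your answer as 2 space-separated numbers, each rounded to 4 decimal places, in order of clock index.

After op 1 tick(3): ref=3.0000 raw=[3.7500 2.7000]
After op 2 tick(2): ref=5.0000 raw=[6.2500 4.5000]
After op 3 sync(0): ref=5.0000 raw=[5.0000 4.5000]
After op 4 tick(10): ref=15.0000 raw=[17.5000 13.5000]
Wrap final raw readings (mod 24): 17.5000 mod 24 = 17.5000; 13.5000 mod 24 = 13.5000

Answer: 17.5000 13.5000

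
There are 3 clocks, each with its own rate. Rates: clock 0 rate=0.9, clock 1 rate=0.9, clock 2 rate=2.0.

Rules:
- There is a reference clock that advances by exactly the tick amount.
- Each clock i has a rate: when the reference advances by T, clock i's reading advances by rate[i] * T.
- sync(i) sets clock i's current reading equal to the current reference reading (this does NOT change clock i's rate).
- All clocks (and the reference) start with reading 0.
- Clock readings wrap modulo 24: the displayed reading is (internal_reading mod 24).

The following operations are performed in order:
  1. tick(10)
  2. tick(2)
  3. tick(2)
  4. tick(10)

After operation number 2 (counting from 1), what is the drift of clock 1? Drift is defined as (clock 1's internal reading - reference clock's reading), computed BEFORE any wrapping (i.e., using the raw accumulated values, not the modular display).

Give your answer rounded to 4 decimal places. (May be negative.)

After op 1 tick(10): ref=10.0000 raw=[9.0000 9.0000 20.0000]
After op 2 tick(2): ref=12.0000 raw=[10.8000 10.8000 24.0000]
Drift of clock 1 after op 2: 10.8000 - 12.0000 = -1.2000

Answer: -1.2000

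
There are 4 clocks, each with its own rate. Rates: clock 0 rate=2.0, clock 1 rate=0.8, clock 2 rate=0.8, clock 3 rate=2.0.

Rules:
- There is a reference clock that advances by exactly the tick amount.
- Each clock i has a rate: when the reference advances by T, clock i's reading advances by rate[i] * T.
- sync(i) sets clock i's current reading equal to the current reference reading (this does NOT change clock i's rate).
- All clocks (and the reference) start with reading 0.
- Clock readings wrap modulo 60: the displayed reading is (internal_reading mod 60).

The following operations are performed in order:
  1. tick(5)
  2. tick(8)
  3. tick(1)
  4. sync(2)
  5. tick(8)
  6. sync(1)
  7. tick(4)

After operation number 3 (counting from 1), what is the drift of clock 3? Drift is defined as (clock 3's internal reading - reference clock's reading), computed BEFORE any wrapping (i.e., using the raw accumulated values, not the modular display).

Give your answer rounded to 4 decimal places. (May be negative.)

Answer: 14.0000

Derivation:
After op 1 tick(5): ref=5.0000 raw=[10.0000 4.0000 4.0000 10.0000]
After op 2 tick(8): ref=13.0000 raw=[26.0000 10.4000 10.4000 26.0000]
After op 3 tick(1): ref=14.0000 raw=[28.0000 11.2000 11.2000 28.0000]
Drift of clock 3 after op 3: 28.0000 - 14.0000 = 14.0000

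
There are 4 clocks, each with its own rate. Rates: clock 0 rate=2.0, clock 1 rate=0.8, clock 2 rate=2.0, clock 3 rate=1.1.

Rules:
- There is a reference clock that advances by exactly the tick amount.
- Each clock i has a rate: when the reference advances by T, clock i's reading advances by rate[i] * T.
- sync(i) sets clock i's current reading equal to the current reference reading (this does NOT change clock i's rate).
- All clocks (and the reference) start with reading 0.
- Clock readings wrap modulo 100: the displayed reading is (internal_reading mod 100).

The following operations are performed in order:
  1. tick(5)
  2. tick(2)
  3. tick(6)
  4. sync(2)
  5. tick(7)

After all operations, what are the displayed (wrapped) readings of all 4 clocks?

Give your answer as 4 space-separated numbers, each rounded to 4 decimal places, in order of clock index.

Answer: 40.0000 16.0000 27.0000 22.0000

Derivation:
After op 1 tick(5): ref=5.0000 raw=[10.0000 4.0000 10.0000 5.5000]
After op 2 tick(2): ref=7.0000 raw=[14.0000 5.6000 14.0000 7.7000]
After op 3 tick(6): ref=13.0000 raw=[26.0000 10.4000 26.0000 14.3000]
After op 4 sync(2): ref=13.0000 raw=[26.0000 10.4000 13.0000 14.3000]
After op 5 tick(7): ref=20.0000 raw=[40.0000 16.0000 27.0000 22.0000]
Wrap final raw readings (mod 100): 40.0000 mod 100 = 40.0000; 16.0000 mod 100 = 16.0000; 27.0000 mod 100 = 27.0000; 22.0000 mod 100 = 22.0000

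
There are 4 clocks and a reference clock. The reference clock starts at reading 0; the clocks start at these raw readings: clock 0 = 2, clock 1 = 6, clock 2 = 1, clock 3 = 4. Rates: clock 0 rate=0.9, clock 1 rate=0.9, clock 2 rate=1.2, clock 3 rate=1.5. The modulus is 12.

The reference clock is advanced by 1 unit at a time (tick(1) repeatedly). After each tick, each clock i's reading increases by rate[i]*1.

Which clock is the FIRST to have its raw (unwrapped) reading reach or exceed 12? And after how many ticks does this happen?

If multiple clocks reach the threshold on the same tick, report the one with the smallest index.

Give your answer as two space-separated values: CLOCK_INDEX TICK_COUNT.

clock 0: start=2, rate=0.9, needs 12-2 = 10; ticks = ceil(10/0.9) = ceil(11.1111) = 12; reading at tick 12 = 2 + 0.9*12 = 12.8000
clock 1: start=6, rate=0.9, needs 12-6 = 6; ticks = ceil(6/0.9) = ceil(6.6667) = 7; reading at tick 7 = 6 + 0.9*7 = 12.3000
clock 2: start=1, rate=1.2, needs 12-1 = 11; ticks = ceil(11/1.2) = ceil(9.1667) = 10; reading at tick 10 = 1 + 1.2*10 = 13.0000
clock 3: start=4, rate=1.5, needs 12-4 = 8; ticks = ceil(8/1.5) = ceil(5.3333) = 6; reading at tick 6 = 4 + 1.5*6 = 13.0000
Minimum tick count = 6; winners = [3]; smallest index = 3

Answer: 3 6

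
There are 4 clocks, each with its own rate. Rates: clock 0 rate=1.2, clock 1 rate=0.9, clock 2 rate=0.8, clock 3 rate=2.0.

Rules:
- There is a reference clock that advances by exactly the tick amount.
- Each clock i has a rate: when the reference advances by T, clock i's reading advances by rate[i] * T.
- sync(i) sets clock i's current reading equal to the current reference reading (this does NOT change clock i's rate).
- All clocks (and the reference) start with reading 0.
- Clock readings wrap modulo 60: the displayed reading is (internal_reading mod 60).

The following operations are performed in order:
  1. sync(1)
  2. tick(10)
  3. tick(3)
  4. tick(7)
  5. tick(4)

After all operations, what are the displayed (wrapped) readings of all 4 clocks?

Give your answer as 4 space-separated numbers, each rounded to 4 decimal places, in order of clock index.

Answer: 28.8000 21.6000 19.2000 48.0000

Derivation:
After op 1 sync(1): ref=0.0000 raw=[0.0000 0.0000 0.0000 0.0000]
After op 2 tick(10): ref=10.0000 raw=[12.0000 9.0000 8.0000 20.0000]
After op 3 tick(3): ref=13.0000 raw=[15.6000 11.7000 10.4000 26.0000]
After op 4 tick(7): ref=20.0000 raw=[24.0000 18.0000 16.0000 40.0000]
After op 5 tick(4): ref=24.0000 raw=[28.8000 21.6000 19.2000 48.0000]
Wrap final raw readings (mod 60): 28.8000 mod 60 = 28.8000; 21.6000 mod 60 = 21.6000; 19.2000 mod 60 = 19.2000; 48.0000 mod 60 = 48.0000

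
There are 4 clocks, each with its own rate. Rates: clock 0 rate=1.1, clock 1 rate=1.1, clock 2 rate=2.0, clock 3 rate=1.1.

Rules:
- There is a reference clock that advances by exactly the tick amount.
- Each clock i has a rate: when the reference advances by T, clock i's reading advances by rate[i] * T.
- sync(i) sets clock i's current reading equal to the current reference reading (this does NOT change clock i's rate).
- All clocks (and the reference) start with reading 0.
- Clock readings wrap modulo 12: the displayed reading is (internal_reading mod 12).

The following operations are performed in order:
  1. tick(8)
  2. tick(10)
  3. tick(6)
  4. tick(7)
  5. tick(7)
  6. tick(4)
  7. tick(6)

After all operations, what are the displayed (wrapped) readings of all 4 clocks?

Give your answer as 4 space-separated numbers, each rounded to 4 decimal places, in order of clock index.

Answer: 4.8000 4.8000 0.0000 4.8000

Derivation:
After op 1 tick(8): ref=8.0000 raw=[8.8000 8.8000 16.0000 8.8000]
After op 2 tick(10): ref=18.0000 raw=[19.8000 19.8000 36.0000 19.8000]
After op 3 tick(6): ref=24.0000 raw=[26.4000 26.4000 48.0000 26.4000]
After op 4 tick(7): ref=31.0000 raw=[34.1000 34.1000 62.0000 34.1000]
After op 5 tick(7): ref=38.0000 raw=[41.8000 41.8000 76.0000 41.8000]
After op 6 tick(4): ref=42.0000 raw=[46.2000 46.2000 84.0000 46.2000]
After op 7 tick(6): ref=48.0000 raw=[52.8000 52.8000 96.0000 52.8000]
Wrap final raw readings (mod 12): 52.8000 mod 12 = 4.8000; 52.8000 mod 12 = 4.8000; 96.0000 mod 12 = 0.0000; 52.8000 mod 12 = 4.8000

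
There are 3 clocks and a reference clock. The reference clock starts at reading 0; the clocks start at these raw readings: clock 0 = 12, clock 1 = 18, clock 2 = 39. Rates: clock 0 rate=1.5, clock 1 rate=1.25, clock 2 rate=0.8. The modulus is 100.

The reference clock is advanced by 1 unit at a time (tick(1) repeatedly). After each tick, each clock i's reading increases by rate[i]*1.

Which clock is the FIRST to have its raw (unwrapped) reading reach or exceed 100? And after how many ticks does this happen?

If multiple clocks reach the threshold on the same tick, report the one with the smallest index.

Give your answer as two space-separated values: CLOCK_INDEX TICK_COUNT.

clock 0: start=12, rate=1.5, needs 100-12 = 88; ticks = ceil(88/1.5) = ceil(58.6667) = 59; reading at tick 59 = 12 + 1.5*59 = 100.5000
clock 1: start=18, rate=1.25, needs 100-18 = 82; ticks = ceil(82/1.25) = ceil(65.6000) = 66; reading at tick 66 = 18 + 1.25*66 = 100.5000
clock 2: start=39, rate=0.8, needs 100-39 = 61; ticks = ceil(61/0.8) = ceil(76.2500) = 77; reading at tick 77 = 39 + 0.8*77 = 100.6000
Minimum tick count = 59; winners = [0]; smallest index = 0

Answer: 0 59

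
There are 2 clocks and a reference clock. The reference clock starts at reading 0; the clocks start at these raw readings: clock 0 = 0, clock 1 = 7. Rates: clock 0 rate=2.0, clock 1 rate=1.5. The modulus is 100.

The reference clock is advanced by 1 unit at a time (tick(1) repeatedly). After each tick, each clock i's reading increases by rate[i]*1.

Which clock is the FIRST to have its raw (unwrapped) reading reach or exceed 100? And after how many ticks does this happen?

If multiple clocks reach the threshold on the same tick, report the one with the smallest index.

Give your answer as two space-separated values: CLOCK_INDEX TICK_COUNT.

clock 0: start=0, rate=2.0, needs 100-0 = 100; ticks = ceil(100/2.0) = ceil(50.0000) = 50; reading at tick 50 = 0 + 2.0*50 = 100.0000
clock 1: start=7, rate=1.5, needs 100-7 = 93; ticks = ceil(93/1.5) = ceil(62.0000) = 62; reading at tick 62 = 7 + 1.5*62 = 100.0000
Minimum tick count = 50; winners = [0]; smallest index = 0

Answer: 0 50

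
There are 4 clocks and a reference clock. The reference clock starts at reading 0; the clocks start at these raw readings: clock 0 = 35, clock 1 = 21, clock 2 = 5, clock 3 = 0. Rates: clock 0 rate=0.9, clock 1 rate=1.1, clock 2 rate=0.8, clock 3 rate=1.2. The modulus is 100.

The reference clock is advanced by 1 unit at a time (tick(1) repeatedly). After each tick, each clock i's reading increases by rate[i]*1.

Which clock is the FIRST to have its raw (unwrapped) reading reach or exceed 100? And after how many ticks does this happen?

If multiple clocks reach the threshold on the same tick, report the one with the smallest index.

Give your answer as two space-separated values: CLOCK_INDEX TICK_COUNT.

clock 0: start=35, rate=0.9, needs 100-35 = 65; ticks = ceil(65/0.9) = ceil(72.2222) = 73; reading at tick 73 = 35 + 0.9*73 = 100.7000
clock 1: start=21, rate=1.1, needs 100-21 = 79; ticks = ceil(79/1.1) = ceil(71.8182) = 72; reading at tick 72 = 21 + 1.1*72 = 100.2000
clock 2: start=5, rate=0.8, needs 100-5 = 95; ticks = ceil(95/0.8) = ceil(118.7500) = 119; reading at tick 119 = 5 + 0.8*119 = 100.2000
clock 3: start=0, rate=1.2, needs 100-0 = 100; ticks = ceil(100/1.2) = ceil(83.3333) = 84; reading at tick 84 = 0 + 1.2*84 = 100.8000
Minimum tick count = 72; winners = [1]; smallest index = 1

Answer: 1 72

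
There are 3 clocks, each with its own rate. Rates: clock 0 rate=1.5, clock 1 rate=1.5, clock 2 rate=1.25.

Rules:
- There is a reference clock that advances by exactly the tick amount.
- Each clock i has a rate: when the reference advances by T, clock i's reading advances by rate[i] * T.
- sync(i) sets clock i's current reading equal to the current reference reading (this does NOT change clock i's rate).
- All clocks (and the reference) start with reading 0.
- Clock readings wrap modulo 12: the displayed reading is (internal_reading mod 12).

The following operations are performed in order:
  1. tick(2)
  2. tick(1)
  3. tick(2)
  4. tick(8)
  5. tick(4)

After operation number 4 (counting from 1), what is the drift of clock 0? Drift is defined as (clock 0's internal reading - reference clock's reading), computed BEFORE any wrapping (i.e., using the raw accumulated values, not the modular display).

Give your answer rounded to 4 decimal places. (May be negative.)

Answer: 6.5000

Derivation:
After op 1 tick(2): ref=2.0000 raw=[3.0000 3.0000 2.5000]
After op 2 tick(1): ref=3.0000 raw=[4.5000 4.5000 3.7500]
After op 3 tick(2): ref=5.0000 raw=[7.5000 7.5000 6.2500]
After op 4 tick(8): ref=13.0000 raw=[19.5000 19.5000 16.2500]
Drift of clock 0 after op 4: 19.5000 - 13.0000 = 6.5000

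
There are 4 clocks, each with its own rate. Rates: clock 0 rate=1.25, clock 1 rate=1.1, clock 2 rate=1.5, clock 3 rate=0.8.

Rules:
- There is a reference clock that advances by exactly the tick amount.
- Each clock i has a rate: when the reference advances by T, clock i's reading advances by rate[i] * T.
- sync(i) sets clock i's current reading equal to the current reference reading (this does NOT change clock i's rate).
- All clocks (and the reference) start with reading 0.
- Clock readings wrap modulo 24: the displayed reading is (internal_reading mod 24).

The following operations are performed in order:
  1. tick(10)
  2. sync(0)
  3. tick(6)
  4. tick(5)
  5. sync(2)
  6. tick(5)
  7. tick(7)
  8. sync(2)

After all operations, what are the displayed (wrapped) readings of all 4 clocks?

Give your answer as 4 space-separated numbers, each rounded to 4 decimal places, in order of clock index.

Answer: 14.7500 12.3000 9.0000 2.4000

Derivation:
After op 1 tick(10): ref=10.0000 raw=[12.5000 11.0000 15.0000 8.0000]
After op 2 sync(0): ref=10.0000 raw=[10.0000 11.0000 15.0000 8.0000]
After op 3 tick(6): ref=16.0000 raw=[17.5000 17.6000 24.0000 12.8000]
After op 4 tick(5): ref=21.0000 raw=[23.7500 23.1000 31.5000 16.8000]
After op 5 sync(2): ref=21.0000 raw=[23.7500 23.1000 21.0000 16.8000]
After op 6 tick(5): ref=26.0000 raw=[30.0000 28.6000 28.5000 20.8000]
After op 7 tick(7): ref=33.0000 raw=[38.7500 36.3000 39.0000 26.4000]
After op 8 sync(2): ref=33.0000 raw=[38.7500 36.3000 33.0000 26.4000]
Wrap final raw readings (mod 24): 38.7500 mod 24 = 14.7500; 36.3000 mod 24 = 12.3000; 33.0000 mod 24 = 9.0000; 26.4000 mod 24 = 2.4000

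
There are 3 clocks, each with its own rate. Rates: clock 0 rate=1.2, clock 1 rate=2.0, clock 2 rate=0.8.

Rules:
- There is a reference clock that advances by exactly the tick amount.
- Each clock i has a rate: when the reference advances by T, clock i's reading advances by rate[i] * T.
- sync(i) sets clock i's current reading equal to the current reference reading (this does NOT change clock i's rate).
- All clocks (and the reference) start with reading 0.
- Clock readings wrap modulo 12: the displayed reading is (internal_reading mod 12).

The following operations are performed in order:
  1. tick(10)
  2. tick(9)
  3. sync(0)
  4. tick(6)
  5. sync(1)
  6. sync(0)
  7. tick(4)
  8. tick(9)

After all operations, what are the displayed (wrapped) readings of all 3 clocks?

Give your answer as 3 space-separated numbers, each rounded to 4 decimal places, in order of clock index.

After op 1 tick(10): ref=10.0000 raw=[12.0000 20.0000 8.0000]
After op 2 tick(9): ref=19.0000 raw=[22.8000 38.0000 15.2000]
After op 3 sync(0): ref=19.0000 raw=[19.0000 38.0000 15.2000]
After op 4 tick(6): ref=25.0000 raw=[26.2000 50.0000 20.0000]
After op 5 sync(1): ref=25.0000 raw=[26.2000 25.0000 20.0000]
After op 6 sync(0): ref=25.0000 raw=[25.0000 25.0000 20.0000]
After op 7 tick(4): ref=29.0000 raw=[29.8000 33.0000 23.2000]
After op 8 tick(9): ref=38.0000 raw=[40.6000 51.0000 30.4000]
Wrap final raw readings (mod 12): 40.6000 mod 12 = 4.6000; 51.0000 mod 12 = 3.0000; 30.4000 mod 12 = 6.4000

Answer: 4.6000 3.0000 6.4000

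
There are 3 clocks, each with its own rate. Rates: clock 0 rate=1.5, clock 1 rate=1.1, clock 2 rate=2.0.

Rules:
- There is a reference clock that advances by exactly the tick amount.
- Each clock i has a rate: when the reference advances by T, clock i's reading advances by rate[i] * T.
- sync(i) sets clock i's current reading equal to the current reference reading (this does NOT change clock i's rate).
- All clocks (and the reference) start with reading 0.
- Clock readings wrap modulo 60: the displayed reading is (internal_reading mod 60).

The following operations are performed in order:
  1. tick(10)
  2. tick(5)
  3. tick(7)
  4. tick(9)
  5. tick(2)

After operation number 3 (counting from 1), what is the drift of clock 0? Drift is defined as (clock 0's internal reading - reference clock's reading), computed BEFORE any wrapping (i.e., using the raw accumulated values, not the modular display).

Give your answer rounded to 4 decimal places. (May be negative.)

After op 1 tick(10): ref=10.0000 raw=[15.0000 11.0000 20.0000]
After op 2 tick(5): ref=15.0000 raw=[22.5000 16.5000 30.0000]
After op 3 tick(7): ref=22.0000 raw=[33.0000 24.2000 44.0000]
Drift of clock 0 after op 3: 33.0000 - 22.0000 = 11.0000

Answer: 11.0000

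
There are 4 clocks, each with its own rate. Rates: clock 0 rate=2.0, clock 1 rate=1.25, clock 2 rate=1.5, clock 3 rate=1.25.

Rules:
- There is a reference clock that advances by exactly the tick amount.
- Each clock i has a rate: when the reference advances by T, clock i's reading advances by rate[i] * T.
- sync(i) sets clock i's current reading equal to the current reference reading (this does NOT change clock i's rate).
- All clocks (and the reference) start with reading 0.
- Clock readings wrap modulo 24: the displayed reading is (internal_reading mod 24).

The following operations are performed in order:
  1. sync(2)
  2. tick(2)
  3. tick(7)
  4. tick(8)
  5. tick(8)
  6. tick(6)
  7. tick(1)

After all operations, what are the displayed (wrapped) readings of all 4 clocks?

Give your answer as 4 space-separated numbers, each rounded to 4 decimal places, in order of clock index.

After op 1 sync(2): ref=0.0000 raw=[0.0000 0.0000 0.0000 0.0000]
After op 2 tick(2): ref=2.0000 raw=[4.0000 2.5000 3.0000 2.5000]
After op 3 tick(7): ref=9.0000 raw=[18.0000 11.2500 13.5000 11.2500]
After op 4 tick(8): ref=17.0000 raw=[34.0000 21.2500 25.5000 21.2500]
After op 5 tick(8): ref=25.0000 raw=[50.0000 31.2500 37.5000 31.2500]
After op 6 tick(6): ref=31.0000 raw=[62.0000 38.7500 46.5000 38.7500]
After op 7 tick(1): ref=32.0000 raw=[64.0000 40.0000 48.0000 40.0000]
Wrap final raw readings (mod 24): 64.0000 mod 24 = 16.0000; 40.0000 mod 24 = 16.0000; 48.0000 mod 24 = 0.0000; 40.0000 mod 24 = 16.0000

Answer: 16.0000 16.0000 0.0000 16.0000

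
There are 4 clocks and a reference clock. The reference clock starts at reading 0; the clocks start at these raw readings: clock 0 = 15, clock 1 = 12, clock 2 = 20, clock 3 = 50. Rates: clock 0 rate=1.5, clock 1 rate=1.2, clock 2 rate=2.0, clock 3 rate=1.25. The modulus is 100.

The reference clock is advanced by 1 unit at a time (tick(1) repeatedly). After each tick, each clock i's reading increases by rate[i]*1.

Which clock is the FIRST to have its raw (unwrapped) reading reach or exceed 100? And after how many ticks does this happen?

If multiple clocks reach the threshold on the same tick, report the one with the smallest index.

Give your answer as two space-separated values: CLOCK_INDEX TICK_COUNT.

Answer: 2 40

Derivation:
clock 0: start=15, rate=1.5, needs 100-15 = 85; ticks = ceil(85/1.5) = ceil(56.6667) = 57; reading at tick 57 = 15 + 1.5*57 = 100.5000
clock 1: start=12, rate=1.2, needs 100-12 = 88; ticks = ceil(88/1.2) = ceil(73.3333) = 74; reading at tick 74 = 12 + 1.2*74 = 100.8000
clock 2: start=20, rate=2.0, needs 100-20 = 80; ticks = ceil(80/2.0) = ceil(40.0000) = 40; reading at tick 40 = 20 + 2.0*40 = 100.0000
clock 3: start=50, rate=1.25, needs 100-50 = 50; ticks = ceil(50/1.25) = ceil(40.0000) = 40; reading at tick 40 = 50 + 1.25*40 = 100.0000
Minimum tick count = 40; winners = [2, 3]; smallest index = 2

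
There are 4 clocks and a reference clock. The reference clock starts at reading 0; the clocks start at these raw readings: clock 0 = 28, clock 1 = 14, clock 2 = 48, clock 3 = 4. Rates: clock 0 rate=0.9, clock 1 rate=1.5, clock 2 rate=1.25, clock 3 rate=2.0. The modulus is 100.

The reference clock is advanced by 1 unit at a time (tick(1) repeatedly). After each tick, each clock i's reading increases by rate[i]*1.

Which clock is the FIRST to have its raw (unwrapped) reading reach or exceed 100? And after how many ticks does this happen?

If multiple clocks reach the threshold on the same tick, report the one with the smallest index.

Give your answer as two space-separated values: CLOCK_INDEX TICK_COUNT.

clock 0: start=28, rate=0.9, needs 100-28 = 72; ticks = ceil(72/0.9) = ceil(80.0000) = 80; reading at tick 80 = 28 + 0.9*80 = 100.0000
clock 1: start=14, rate=1.5, needs 100-14 = 86; ticks = ceil(86/1.5) = ceil(57.3333) = 58; reading at tick 58 = 14 + 1.5*58 = 101.0000
clock 2: start=48, rate=1.25, needs 100-48 = 52; ticks = ceil(52/1.25) = ceil(41.6000) = 42; reading at tick 42 = 48 + 1.25*42 = 100.5000
clock 3: start=4, rate=2.0, needs 100-4 = 96; ticks = ceil(96/2.0) = ceil(48.0000) = 48; reading at tick 48 = 4 + 2.0*48 = 100.0000
Minimum tick count = 42; winners = [2]; smallest index = 2

Answer: 2 42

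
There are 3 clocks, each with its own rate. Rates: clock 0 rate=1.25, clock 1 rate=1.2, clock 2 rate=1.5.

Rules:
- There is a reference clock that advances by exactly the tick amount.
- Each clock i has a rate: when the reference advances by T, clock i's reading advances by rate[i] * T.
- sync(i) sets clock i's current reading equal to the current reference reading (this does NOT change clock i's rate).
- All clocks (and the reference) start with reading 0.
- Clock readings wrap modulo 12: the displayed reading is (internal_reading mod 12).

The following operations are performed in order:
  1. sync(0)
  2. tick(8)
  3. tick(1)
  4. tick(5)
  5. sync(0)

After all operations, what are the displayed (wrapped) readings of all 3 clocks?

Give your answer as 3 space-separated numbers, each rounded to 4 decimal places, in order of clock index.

Answer: 2.0000 4.8000 9.0000

Derivation:
After op 1 sync(0): ref=0.0000 raw=[0.0000 0.0000 0.0000]
After op 2 tick(8): ref=8.0000 raw=[10.0000 9.6000 12.0000]
After op 3 tick(1): ref=9.0000 raw=[11.2500 10.8000 13.5000]
After op 4 tick(5): ref=14.0000 raw=[17.5000 16.8000 21.0000]
After op 5 sync(0): ref=14.0000 raw=[14.0000 16.8000 21.0000]
Wrap final raw readings (mod 12): 14.0000 mod 12 = 2.0000; 16.8000 mod 12 = 4.8000; 21.0000 mod 12 = 9.0000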